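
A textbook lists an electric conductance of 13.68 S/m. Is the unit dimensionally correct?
No

electric conductance has SI base units: A^2 * s^3 / (kg * m^2)
S/m does NOT reduce to A^2 * s^3 / (kg * m^2); a valid unit for electric conductance would be e.g. S.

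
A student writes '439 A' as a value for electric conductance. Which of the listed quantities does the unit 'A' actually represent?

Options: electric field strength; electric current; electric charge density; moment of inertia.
electric current

electric conductance should have units dimensionally equivalent to A^2 * s^3 / (kg * m^2) (e.g. S).
The given unit 'A' reduces to A. Of the listed options, that is the dimensionality of electric current.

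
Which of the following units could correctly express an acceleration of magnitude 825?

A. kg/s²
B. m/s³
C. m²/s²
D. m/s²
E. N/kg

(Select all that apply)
D, E

acceleration has SI base units: m / s^2

Checking each option against m / s^2:
  A. kg/s²: ✗ does not match
  B. m/s³: ✗ does not match
  C. m²/s²: ✗ does not match
  D. m/s²: ✓ matches
  E. N/kg: ✓ matches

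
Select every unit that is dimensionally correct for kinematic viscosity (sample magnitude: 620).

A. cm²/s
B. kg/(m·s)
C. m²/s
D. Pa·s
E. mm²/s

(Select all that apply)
A, C, E

kinematic viscosity has SI base units: m^2 / s

Checking each option against m^2 / s:
  A. cm²/s: ✓ matches
  B. kg/(m·s): ✗ does not match
  C. m²/s: ✓ matches
  D. Pa·s: ✗ does not match
  E. mm²/s: ✓ matches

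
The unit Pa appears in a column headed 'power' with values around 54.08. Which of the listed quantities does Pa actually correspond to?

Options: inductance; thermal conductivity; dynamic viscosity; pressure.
pressure

power should have units dimensionally equivalent to kg * m^2 / s^3 (e.g. W).
The given unit 'Pa' reduces to kg / (m * s^2). Of the listed options, that is the dimensionality of pressure.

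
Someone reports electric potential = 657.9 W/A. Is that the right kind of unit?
Yes

electric potential has SI base units: kg * m^2 / (A * s^3)
W/A reduces to the same SI base units, so it is a valid unit for electric potential.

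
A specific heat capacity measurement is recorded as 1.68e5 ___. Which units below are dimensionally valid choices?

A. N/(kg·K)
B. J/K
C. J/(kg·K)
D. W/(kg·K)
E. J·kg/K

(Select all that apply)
C

specific heat capacity has SI base units: m^2 / (s^2 * K)

Checking each option against m^2 / (s^2 * K):
  A. N/(kg·K): ✗ does not match
  B. J/K: ✗ does not match
  C. J/(kg·K): ✓ matches
  D. W/(kg·K): ✗ does not match
  E. J·kg/K: ✗ does not match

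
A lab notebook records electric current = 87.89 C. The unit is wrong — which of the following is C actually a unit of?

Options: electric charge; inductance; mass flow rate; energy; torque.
electric charge

electric current should have units dimensionally equivalent to A (e.g. A).
The given unit 'C' reduces to A * s. Of the listed options, that is the dimensionality of electric charge.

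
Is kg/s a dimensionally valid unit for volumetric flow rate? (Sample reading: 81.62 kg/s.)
No

volumetric flow rate has SI base units: m^3 / s
kg/s does NOT reduce to m^3 / s; a valid unit for volumetric flow rate would be e.g. m³/s.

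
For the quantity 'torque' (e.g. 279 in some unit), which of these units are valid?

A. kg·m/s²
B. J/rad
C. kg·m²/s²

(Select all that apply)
B, C

torque has SI base units: kg * m^2 / s^2

Checking each option against kg * m^2 / s^2:
  A. kg·m/s²: ✗ does not match
  B. J/rad: ✓ matches
  C. kg·m²/s²: ✓ matches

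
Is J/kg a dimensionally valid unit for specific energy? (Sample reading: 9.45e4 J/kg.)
Yes

specific energy has SI base units: m^2 / s^2
J/kg reduces to the same SI base units, so it is a valid unit for specific energy.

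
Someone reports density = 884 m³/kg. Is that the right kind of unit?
No

density has SI base units: kg / m^3
m³/kg does NOT reduce to kg / m^3; a valid unit for density would be e.g. kg/m³.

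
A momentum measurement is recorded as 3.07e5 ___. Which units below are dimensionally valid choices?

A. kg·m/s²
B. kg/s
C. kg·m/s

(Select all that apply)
C

momentum has SI base units: kg * m / s

Checking each option against kg * m / s:
  A. kg·m/s²: ✗ does not match
  B. kg/s: ✗ does not match
  C. kg·m/s: ✓ matches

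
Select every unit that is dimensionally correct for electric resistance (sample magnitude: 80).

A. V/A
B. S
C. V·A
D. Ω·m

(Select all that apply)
A

electric resistance has SI base units: kg * m^2 / (A^2 * s^3)

Checking each option against kg * m^2 / (A^2 * s^3):
  A. V/A: ✓ matches
  B. S: ✗ does not match
  C. V·A: ✗ does not match
  D. Ω·m: ✗ does not match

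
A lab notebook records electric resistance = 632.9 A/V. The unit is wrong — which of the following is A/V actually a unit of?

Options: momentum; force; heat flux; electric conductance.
electric conductance

electric resistance should have units dimensionally equivalent to kg * m^2 / (A^2 * s^3) (e.g. Ω).
The given unit 'A/V' reduces to A^2 * s^3 / (kg * m^2). Of the listed options, that is the dimensionality of electric conductance.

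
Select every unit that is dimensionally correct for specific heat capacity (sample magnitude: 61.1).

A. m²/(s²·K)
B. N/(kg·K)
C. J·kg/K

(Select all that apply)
A

specific heat capacity has SI base units: m^2 / (s^2 * K)

Checking each option against m^2 / (s^2 * K):
  A. m²/(s²·K): ✓ matches
  B. N/(kg·K): ✗ does not match
  C. J·kg/K: ✗ does not match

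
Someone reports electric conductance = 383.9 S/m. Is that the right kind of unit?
No

electric conductance has SI base units: A^2 * s^3 / (kg * m^2)
S/m does NOT reduce to A^2 * s^3 / (kg * m^2); a valid unit for electric conductance would be e.g. S.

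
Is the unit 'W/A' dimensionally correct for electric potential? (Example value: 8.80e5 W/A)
Yes

electric potential has SI base units: kg * m^2 / (A * s^3)
W/A reduces to the same SI base units, so it is a valid unit for electric potential.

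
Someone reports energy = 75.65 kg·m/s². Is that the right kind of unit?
No

energy has SI base units: kg * m^2 / s^2
kg·m/s² does NOT reduce to kg * m^2 / s^2; a valid unit for energy would be e.g. J.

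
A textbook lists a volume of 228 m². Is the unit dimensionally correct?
No

volume has SI base units: m^3
m² does NOT reduce to m^3; a valid unit for volume would be e.g. m³.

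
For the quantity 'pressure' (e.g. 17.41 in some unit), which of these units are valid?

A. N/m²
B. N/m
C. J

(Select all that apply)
A

pressure has SI base units: kg / (m * s^2)

Checking each option against kg / (m * s^2):
  A. N/m²: ✓ matches
  B. N/m: ✗ does not match
  C. J: ✗ does not match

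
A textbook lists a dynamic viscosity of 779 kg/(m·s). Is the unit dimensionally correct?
Yes

dynamic viscosity has SI base units: kg / (m * s)
kg/(m·s) reduces to the same SI base units, so it is a valid unit for dynamic viscosity.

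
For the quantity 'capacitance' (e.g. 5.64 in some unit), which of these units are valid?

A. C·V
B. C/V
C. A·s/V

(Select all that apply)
B, C

capacitance has SI base units: A^2 * s^4 / (kg * m^2)

Checking each option against A^2 * s^4 / (kg * m^2):
  A. C·V: ✗ does not match
  B. C/V: ✓ matches
  C. A·s/V: ✓ matches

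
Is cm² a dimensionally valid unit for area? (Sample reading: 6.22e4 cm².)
Yes

area has SI base units: m^2
cm² reduces to the same SI base units, so it is a valid unit for area.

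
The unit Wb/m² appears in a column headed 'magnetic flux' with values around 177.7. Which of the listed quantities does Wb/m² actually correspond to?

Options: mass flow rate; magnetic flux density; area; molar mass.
magnetic flux density

magnetic flux should have units dimensionally equivalent to kg * m^2 / (A * s^2) (e.g. Wb).
The given unit 'Wb/m²' reduces to kg / (A * s^2). Of the listed options, that is the dimensionality of magnetic flux density.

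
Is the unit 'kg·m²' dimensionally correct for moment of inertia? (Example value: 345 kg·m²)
Yes

moment of inertia has SI base units: kg * m^2
kg·m² reduces to the same SI base units, so it is a valid unit for moment of inertia.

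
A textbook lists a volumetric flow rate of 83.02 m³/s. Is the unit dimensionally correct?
Yes

volumetric flow rate has SI base units: m^3 / s
m³/s reduces to the same SI base units, so it is a valid unit for volumetric flow rate.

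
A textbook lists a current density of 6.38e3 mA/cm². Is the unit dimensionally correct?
Yes

current density has SI base units: A / m^2
mA/cm² reduces to the same SI base units, so it is a valid unit for current density.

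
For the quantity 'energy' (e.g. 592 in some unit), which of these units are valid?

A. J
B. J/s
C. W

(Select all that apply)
A

energy has SI base units: kg * m^2 / s^2

Checking each option against kg * m^2 / s^2:
  A. J: ✓ matches
  B. J/s: ✗ does not match
  C. W: ✗ does not match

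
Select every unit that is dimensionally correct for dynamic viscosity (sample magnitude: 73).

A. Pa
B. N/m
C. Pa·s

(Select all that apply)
C

dynamic viscosity has SI base units: kg / (m * s)

Checking each option against kg / (m * s):
  A. Pa: ✗ does not match
  B. N/m: ✗ does not match
  C. Pa·s: ✓ matches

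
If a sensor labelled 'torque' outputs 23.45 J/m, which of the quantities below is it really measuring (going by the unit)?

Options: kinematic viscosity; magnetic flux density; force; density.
force

torque should have units dimensionally equivalent to kg * m^2 / s^2 (e.g. N·m).
The given unit 'J/m' reduces to kg * m / s^2. Of the listed options, that is the dimensionality of force.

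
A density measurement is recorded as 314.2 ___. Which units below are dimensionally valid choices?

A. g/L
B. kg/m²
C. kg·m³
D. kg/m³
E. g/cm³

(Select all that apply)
A, D, E

density has SI base units: kg / m^3

Checking each option against kg / m^3:
  A. g/L: ✓ matches
  B. kg/m²: ✗ does not match
  C. kg·m³: ✗ does not match
  D. kg/m³: ✓ matches
  E. g/cm³: ✓ matches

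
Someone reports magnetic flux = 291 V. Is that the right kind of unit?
No

magnetic flux has SI base units: kg * m^2 / (A * s^2)
V does NOT reduce to kg * m^2 / (A * s^2); a valid unit for magnetic flux would be e.g. Wb.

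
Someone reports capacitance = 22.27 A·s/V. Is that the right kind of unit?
Yes

capacitance has SI base units: A^2 * s^4 / (kg * m^2)
A·s/V reduces to the same SI base units, so it is a valid unit for capacitance.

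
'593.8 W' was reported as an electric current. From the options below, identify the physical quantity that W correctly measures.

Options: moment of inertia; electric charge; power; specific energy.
power

electric current should have units dimensionally equivalent to A (e.g. A).
The given unit 'W' reduces to kg * m^2 / s^3. Of the listed options, that is the dimensionality of power.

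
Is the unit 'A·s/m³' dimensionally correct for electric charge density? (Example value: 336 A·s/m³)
Yes

electric charge density has SI base units: A * s / m^3
A·s/m³ reduces to the same SI base units, so it is a valid unit for electric charge density.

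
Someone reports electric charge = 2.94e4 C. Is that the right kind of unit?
Yes

electric charge has SI base units: A * s
C reduces to the same SI base units, so it is a valid unit for electric charge.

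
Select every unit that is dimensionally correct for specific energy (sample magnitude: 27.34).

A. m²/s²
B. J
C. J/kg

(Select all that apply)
A, C

specific energy has SI base units: m^2 / s^2

Checking each option against m^2 / s^2:
  A. m²/s²: ✓ matches
  B. J: ✗ does not match
  C. J/kg: ✓ matches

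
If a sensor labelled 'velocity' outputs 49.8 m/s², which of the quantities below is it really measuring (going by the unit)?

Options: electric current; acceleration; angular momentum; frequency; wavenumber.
acceleration

velocity should have units dimensionally equivalent to m / s (e.g. m/s).
The given unit 'm/s²' reduces to m / s^2. Of the listed options, that is the dimensionality of acceleration.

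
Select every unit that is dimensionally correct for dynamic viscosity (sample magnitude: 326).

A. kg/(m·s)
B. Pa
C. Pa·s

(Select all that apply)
A, C

dynamic viscosity has SI base units: kg / (m * s)

Checking each option against kg / (m * s):
  A. kg/(m·s): ✓ matches
  B. Pa: ✗ does not match
  C. Pa·s: ✓ matches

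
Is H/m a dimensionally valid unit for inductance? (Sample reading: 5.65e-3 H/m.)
No

inductance has SI base units: kg * m^2 / (A^2 * s^2)
H/m does NOT reduce to kg * m^2 / (A^2 * s^2); a valid unit for inductance would be e.g. H.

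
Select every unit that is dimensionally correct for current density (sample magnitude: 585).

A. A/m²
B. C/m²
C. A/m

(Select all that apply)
A

current density has SI base units: A / m^2

Checking each option against A / m^2:
  A. A/m²: ✓ matches
  B. C/m²: ✗ does not match
  C. A/m: ✗ does not match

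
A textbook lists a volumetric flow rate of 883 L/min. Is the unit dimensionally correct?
Yes

volumetric flow rate has SI base units: m^3 / s
L/min reduces to the same SI base units, so it is a valid unit for volumetric flow rate.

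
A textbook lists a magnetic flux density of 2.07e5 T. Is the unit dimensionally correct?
Yes

magnetic flux density has SI base units: kg / (A * s^2)
T reduces to the same SI base units, so it is a valid unit for magnetic flux density.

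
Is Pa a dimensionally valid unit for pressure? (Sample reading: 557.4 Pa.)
Yes

pressure has SI base units: kg / (m * s^2)
Pa reduces to the same SI base units, so it is a valid unit for pressure.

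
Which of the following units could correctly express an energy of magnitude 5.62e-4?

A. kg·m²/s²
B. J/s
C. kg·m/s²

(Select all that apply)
A

energy has SI base units: kg * m^2 / s^2

Checking each option against kg * m^2 / s^2:
  A. kg·m²/s²: ✓ matches
  B. J/s: ✗ does not match
  C. kg·m/s²: ✗ does not match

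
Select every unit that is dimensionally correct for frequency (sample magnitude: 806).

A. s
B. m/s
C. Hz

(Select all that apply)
C

frequency has SI base units: 1 / s

Checking each option against 1 / s:
  A. s: ✗ does not match
  B. m/s: ✗ does not match
  C. Hz: ✓ matches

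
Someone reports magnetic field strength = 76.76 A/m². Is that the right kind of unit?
No

magnetic field strength has SI base units: A / m
A/m² does NOT reduce to A / m; a valid unit for magnetic field strength would be e.g. A/m.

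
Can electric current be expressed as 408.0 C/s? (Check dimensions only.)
Yes

electric current has SI base units: A
C/s reduces to the same SI base units, so it is a valid unit for electric current.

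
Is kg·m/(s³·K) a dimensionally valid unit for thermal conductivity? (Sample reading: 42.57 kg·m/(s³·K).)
Yes

thermal conductivity has SI base units: kg * m / (s^3 * K)
kg·m/(s³·K) reduces to the same SI base units, so it is a valid unit for thermal conductivity.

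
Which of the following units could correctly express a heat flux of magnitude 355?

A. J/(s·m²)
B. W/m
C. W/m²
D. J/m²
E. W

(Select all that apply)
A, C

heat flux has SI base units: kg / s^3

Checking each option against kg / s^3:
  A. J/(s·m²): ✓ matches
  B. W/m: ✗ does not match
  C. W/m²: ✓ matches
  D. J/m²: ✗ does not match
  E. W: ✗ does not match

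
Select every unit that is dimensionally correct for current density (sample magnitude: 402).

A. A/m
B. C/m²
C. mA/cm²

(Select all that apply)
C

current density has SI base units: A / m^2

Checking each option against A / m^2:
  A. A/m: ✗ does not match
  B. C/m²: ✗ does not match
  C. mA/cm²: ✓ matches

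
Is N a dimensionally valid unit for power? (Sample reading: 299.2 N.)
No

power has SI base units: kg * m^2 / s^3
N does NOT reduce to kg * m^2 / s^3; a valid unit for power would be e.g. W.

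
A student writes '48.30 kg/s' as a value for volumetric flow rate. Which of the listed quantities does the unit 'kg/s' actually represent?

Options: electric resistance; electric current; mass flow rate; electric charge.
mass flow rate

volumetric flow rate should have units dimensionally equivalent to m^3 / s (e.g. m³/s).
The given unit 'kg/s' reduces to kg / s. Of the listed options, that is the dimensionality of mass flow rate.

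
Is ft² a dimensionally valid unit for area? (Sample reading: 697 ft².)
Yes

area has SI base units: m^2
ft² reduces to the same SI base units, so it is a valid unit for area.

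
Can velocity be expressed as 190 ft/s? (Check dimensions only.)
Yes

velocity has SI base units: m / s
ft/s reduces to the same SI base units, so it is a valid unit for velocity.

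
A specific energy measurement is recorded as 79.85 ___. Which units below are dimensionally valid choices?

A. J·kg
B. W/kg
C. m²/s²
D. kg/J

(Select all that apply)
C

specific energy has SI base units: m^2 / s^2

Checking each option against m^2 / s^2:
  A. J·kg: ✗ does not match
  B. W/kg: ✗ does not match
  C. m²/s²: ✓ matches
  D. kg/J: ✗ does not match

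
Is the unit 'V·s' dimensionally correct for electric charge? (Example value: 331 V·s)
No

electric charge has SI base units: A * s
V·s does NOT reduce to A * s; a valid unit for electric charge would be e.g. C.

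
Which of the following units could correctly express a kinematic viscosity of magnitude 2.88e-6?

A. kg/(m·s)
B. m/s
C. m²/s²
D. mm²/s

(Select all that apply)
D

kinematic viscosity has SI base units: m^2 / s

Checking each option against m^2 / s:
  A. kg/(m·s): ✗ does not match
  B. m/s: ✗ does not match
  C. m²/s²: ✗ does not match
  D. mm²/s: ✓ matches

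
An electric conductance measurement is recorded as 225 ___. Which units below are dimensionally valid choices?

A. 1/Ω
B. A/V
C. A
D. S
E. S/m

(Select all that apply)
A, B, D

electric conductance has SI base units: A^2 * s^3 / (kg * m^2)

Checking each option against A^2 * s^3 / (kg * m^2):
  A. 1/Ω: ✓ matches
  B. A/V: ✓ matches
  C. A: ✗ does not match
  D. S: ✓ matches
  E. S/m: ✗ does not match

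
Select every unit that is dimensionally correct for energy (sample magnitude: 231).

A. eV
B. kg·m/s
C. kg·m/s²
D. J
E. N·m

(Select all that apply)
A, D, E

energy has SI base units: kg * m^2 / s^2

Checking each option against kg * m^2 / s^2:
  A. eV: ✓ matches
  B. kg·m/s: ✗ does not match
  C. kg·m/s²: ✗ does not match
  D. J: ✓ matches
  E. N·m: ✓ matches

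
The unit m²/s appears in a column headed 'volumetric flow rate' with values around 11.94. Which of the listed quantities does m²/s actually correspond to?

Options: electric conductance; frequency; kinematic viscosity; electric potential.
kinematic viscosity

volumetric flow rate should have units dimensionally equivalent to m^3 / s (e.g. m³/s).
The given unit 'm²/s' reduces to m^2 / s. Of the listed options, that is the dimensionality of kinematic viscosity.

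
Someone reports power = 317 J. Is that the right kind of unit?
No

power has SI base units: kg * m^2 / s^3
J does NOT reduce to kg * m^2 / s^3; a valid unit for power would be e.g. W.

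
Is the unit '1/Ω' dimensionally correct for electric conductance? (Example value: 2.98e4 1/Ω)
Yes

electric conductance has SI base units: A^2 * s^3 / (kg * m^2)
1/Ω reduces to the same SI base units, so it is a valid unit for electric conductance.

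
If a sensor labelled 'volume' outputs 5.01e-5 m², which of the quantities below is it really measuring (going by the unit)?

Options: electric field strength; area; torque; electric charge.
area

volume should have units dimensionally equivalent to m^3 (e.g. m³).
The given unit 'm²' reduces to m^2. Of the listed options, that is the dimensionality of area.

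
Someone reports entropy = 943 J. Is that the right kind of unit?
No

entropy has SI base units: kg * m^2 / (s^2 * K)
J does NOT reduce to kg * m^2 / (s^2 * K); a valid unit for entropy would be e.g. J/K.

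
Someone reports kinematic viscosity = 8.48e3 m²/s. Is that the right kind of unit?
Yes

kinematic viscosity has SI base units: m^2 / s
m²/s reduces to the same SI base units, so it is a valid unit for kinematic viscosity.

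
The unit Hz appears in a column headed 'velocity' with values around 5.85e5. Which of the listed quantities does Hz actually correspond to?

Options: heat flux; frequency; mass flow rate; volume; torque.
frequency

velocity should have units dimensionally equivalent to m / s (e.g. m/s).
The given unit 'Hz' reduces to 1 / s. Of the listed options, that is the dimensionality of frequency.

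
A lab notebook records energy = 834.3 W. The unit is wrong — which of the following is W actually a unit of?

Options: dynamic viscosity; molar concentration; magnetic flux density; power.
power

energy should have units dimensionally equivalent to kg * m^2 / s^2 (e.g. J).
The given unit 'W' reduces to kg * m^2 / s^3. Of the listed options, that is the dimensionality of power.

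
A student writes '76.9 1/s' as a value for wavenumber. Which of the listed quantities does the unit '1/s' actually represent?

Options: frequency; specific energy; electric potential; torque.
frequency

wavenumber should have units dimensionally equivalent to 1 / m (e.g. 1/m).
The given unit '1/s' reduces to 1 / s. Of the listed options, that is the dimensionality of frequency.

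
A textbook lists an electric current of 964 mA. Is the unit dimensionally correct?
Yes

electric current has SI base units: A
mA reduces to the same SI base units, so it is a valid unit for electric current.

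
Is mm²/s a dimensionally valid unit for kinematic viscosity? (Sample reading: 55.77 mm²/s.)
Yes

kinematic viscosity has SI base units: m^2 / s
mm²/s reduces to the same SI base units, so it is a valid unit for kinematic viscosity.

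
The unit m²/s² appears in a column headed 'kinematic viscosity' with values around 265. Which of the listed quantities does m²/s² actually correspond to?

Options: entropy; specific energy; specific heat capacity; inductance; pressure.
specific energy

kinematic viscosity should have units dimensionally equivalent to m^2 / s (e.g. m²/s).
The given unit 'm²/s²' reduces to m^2 / s^2. Of the listed options, that is the dimensionality of specific energy.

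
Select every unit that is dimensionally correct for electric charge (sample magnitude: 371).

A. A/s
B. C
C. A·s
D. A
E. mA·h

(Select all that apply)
B, C, E

electric charge has SI base units: A * s

Checking each option against A * s:
  A. A/s: ✗ does not match
  B. C: ✓ matches
  C. A·s: ✓ matches
  D. A: ✗ does not match
  E. mA·h: ✓ matches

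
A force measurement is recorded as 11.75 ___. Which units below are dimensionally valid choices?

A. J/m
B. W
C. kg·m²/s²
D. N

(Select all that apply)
A, D

force has SI base units: kg * m / s^2

Checking each option against kg * m / s^2:
  A. J/m: ✓ matches
  B. W: ✗ does not match
  C. kg·m²/s²: ✗ does not match
  D. N: ✓ matches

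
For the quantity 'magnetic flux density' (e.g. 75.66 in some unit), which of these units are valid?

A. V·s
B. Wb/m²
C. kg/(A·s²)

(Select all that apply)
B, C

magnetic flux density has SI base units: kg / (A * s^2)

Checking each option against kg / (A * s^2):
  A. V·s: ✗ does not match
  B. Wb/m²: ✓ matches
  C. kg/(A·s²): ✓ matches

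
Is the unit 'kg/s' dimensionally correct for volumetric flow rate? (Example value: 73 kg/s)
No

volumetric flow rate has SI base units: m^3 / s
kg/s does NOT reduce to m^3 / s; a valid unit for volumetric flow rate would be e.g. m³/s.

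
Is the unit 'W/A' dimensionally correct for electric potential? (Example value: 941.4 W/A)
Yes

electric potential has SI base units: kg * m^2 / (A * s^3)
W/A reduces to the same SI base units, so it is a valid unit for electric potential.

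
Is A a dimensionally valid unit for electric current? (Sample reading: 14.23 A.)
Yes

electric current has SI base units: A
A reduces to the same SI base units, so it is a valid unit for electric current.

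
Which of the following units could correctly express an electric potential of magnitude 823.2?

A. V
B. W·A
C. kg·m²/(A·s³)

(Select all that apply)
A, C

electric potential has SI base units: kg * m^2 / (A * s^3)

Checking each option against kg * m^2 / (A * s^3):
  A. V: ✓ matches
  B. W·A: ✗ does not match
  C. kg·m²/(A·s³): ✓ matches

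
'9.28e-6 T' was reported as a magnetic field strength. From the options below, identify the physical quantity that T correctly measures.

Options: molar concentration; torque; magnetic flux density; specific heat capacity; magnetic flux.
magnetic flux density

magnetic field strength should have units dimensionally equivalent to A / m (e.g. A/m).
The given unit 'T' reduces to kg / (A * s^2). Of the listed options, that is the dimensionality of magnetic flux density.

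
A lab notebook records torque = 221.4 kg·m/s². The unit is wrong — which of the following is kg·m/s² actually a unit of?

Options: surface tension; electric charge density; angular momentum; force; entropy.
force

torque should have units dimensionally equivalent to kg * m^2 / s^2 (e.g. N·m).
The given unit 'kg·m/s²' reduces to kg * m / s^2. Of the listed options, that is the dimensionality of force.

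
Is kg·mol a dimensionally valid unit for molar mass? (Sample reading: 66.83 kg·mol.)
No

molar mass has SI base units: kg / mol
kg·mol does NOT reduce to kg / mol; a valid unit for molar mass would be e.g. kg/mol.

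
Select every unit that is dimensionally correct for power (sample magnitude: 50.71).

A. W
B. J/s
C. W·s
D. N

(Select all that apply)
A, B

power has SI base units: kg * m^2 / s^3

Checking each option against kg * m^2 / s^3:
  A. W: ✓ matches
  B. J/s: ✓ matches
  C. W·s: ✗ does not match
  D. N: ✗ does not match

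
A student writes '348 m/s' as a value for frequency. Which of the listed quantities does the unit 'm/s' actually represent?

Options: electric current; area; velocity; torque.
velocity

frequency should have units dimensionally equivalent to 1 / s (e.g. Hz).
The given unit 'm/s' reduces to m / s. Of the listed options, that is the dimensionality of velocity.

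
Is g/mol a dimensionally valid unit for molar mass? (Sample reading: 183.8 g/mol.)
Yes

molar mass has SI base units: kg / mol
g/mol reduces to the same SI base units, so it is a valid unit for molar mass.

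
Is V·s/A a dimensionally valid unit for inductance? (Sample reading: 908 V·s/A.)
Yes

inductance has SI base units: kg * m^2 / (A^2 * s^2)
V·s/A reduces to the same SI base units, so it is a valid unit for inductance.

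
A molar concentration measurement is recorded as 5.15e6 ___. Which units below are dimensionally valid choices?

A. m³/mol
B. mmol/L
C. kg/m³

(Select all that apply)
B

molar concentration has SI base units: mol / m^3

Checking each option against mol / m^3:
  A. m³/mol: ✗ does not match
  B. mmol/L: ✓ matches
  C. kg/m³: ✗ does not match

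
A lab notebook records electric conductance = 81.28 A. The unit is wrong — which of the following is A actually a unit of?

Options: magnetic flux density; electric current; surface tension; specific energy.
electric current

electric conductance should have units dimensionally equivalent to A^2 * s^3 / (kg * m^2) (e.g. S).
The given unit 'A' reduces to A. Of the listed options, that is the dimensionality of electric current.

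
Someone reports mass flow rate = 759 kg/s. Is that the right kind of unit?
Yes

mass flow rate has SI base units: kg / s
kg/s reduces to the same SI base units, so it is a valid unit for mass flow rate.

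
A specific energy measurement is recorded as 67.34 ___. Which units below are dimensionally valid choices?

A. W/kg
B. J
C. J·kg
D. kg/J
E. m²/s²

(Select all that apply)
E

specific energy has SI base units: m^2 / s^2

Checking each option against m^2 / s^2:
  A. W/kg: ✗ does not match
  B. J: ✗ does not match
  C. J·kg: ✗ does not match
  D. kg/J: ✗ does not match
  E. m²/s²: ✓ matches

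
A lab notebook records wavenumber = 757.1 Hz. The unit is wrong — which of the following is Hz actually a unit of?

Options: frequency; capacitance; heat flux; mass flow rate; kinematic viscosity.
frequency

wavenumber should have units dimensionally equivalent to 1 / m (e.g. 1/m).
The given unit 'Hz' reduces to 1 / s. Of the listed options, that is the dimensionality of frequency.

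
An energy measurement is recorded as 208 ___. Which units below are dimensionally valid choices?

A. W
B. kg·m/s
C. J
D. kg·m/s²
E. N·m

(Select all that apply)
C, E

energy has SI base units: kg * m^2 / s^2

Checking each option against kg * m^2 / s^2:
  A. W: ✗ does not match
  B. kg·m/s: ✗ does not match
  C. J: ✓ matches
  D. kg·m/s²: ✗ does not match
  E. N·m: ✓ matches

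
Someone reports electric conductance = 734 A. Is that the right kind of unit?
No

electric conductance has SI base units: A^2 * s^3 / (kg * m^2)
A does NOT reduce to A^2 * s^3 / (kg * m^2); a valid unit for electric conductance would be e.g. S.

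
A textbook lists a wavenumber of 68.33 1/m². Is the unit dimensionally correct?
No

wavenumber has SI base units: 1 / m
1/m² does NOT reduce to 1 / m; a valid unit for wavenumber would be e.g. 1/m.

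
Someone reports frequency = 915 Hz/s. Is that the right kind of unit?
No

frequency has SI base units: 1 / s
Hz/s does NOT reduce to 1 / s; a valid unit for frequency would be e.g. Hz.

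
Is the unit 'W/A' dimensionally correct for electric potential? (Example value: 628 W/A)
Yes

electric potential has SI base units: kg * m^2 / (A * s^3)
W/A reduces to the same SI base units, so it is a valid unit for electric potential.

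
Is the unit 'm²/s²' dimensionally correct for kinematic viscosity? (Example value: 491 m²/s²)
No

kinematic viscosity has SI base units: m^2 / s
m²/s² does NOT reduce to m^2 / s; a valid unit for kinematic viscosity would be e.g. m²/s.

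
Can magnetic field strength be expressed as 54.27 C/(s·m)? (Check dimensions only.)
Yes

magnetic field strength has SI base units: A / m
C/(s·m) reduces to the same SI base units, so it is a valid unit for magnetic field strength.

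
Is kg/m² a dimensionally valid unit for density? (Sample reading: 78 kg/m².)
No

density has SI base units: kg / m^3
kg/m² does NOT reduce to kg / m^3; a valid unit for density would be e.g. kg/m³.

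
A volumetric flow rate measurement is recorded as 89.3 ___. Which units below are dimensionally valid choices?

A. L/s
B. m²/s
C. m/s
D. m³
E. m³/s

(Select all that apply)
A, E

volumetric flow rate has SI base units: m^3 / s

Checking each option against m^3 / s:
  A. L/s: ✓ matches
  B. m²/s: ✗ does not match
  C. m/s: ✗ does not match
  D. m³: ✗ does not match
  E. m³/s: ✓ matches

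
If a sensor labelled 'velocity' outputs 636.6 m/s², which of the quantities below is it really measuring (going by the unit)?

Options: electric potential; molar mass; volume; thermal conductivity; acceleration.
acceleration

velocity should have units dimensionally equivalent to m / s (e.g. m/s).
The given unit 'm/s²' reduces to m / s^2. Of the listed options, that is the dimensionality of acceleration.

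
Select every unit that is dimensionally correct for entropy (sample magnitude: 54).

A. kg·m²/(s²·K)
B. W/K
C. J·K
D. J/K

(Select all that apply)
A, D

entropy has SI base units: kg * m^2 / (s^2 * K)

Checking each option against kg * m^2 / (s^2 * K):
  A. kg·m²/(s²·K): ✓ matches
  B. W/K: ✗ does not match
  C. J·K: ✗ does not match
  D. J/K: ✓ matches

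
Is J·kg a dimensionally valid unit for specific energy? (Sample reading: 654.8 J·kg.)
No

specific energy has SI base units: m^2 / s^2
J·kg does NOT reduce to m^2 / s^2; a valid unit for specific energy would be e.g. J/kg.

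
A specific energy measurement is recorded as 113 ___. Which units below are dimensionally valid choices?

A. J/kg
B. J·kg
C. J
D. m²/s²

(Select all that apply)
A, D

specific energy has SI base units: m^2 / s^2

Checking each option against m^2 / s^2:
  A. J/kg: ✓ matches
  B. J·kg: ✗ does not match
  C. J: ✗ does not match
  D. m²/s²: ✓ matches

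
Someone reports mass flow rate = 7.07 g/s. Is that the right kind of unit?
Yes

mass flow rate has SI base units: kg / s
g/s reduces to the same SI base units, so it is a valid unit for mass flow rate.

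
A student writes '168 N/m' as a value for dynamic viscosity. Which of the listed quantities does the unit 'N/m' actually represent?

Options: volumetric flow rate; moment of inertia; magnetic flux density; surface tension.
surface tension

dynamic viscosity should have units dimensionally equivalent to kg / (m * s) (e.g. Pa·s).
The given unit 'N/m' reduces to kg / s^2. Of the listed options, that is the dimensionality of surface tension.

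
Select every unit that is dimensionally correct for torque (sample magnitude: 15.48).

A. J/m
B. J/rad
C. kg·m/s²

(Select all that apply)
B

torque has SI base units: kg * m^2 / s^2

Checking each option against kg * m^2 / s^2:
  A. J/m: ✗ does not match
  B. J/rad: ✓ matches
  C. kg·m/s²: ✗ does not match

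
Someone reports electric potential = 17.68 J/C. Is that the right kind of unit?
Yes

electric potential has SI base units: kg * m^2 / (A * s^3)
J/C reduces to the same SI base units, so it is a valid unit for electric potential.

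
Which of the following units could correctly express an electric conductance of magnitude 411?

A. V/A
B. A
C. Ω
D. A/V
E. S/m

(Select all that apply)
D

electric conductance has SI base units: A^2 * s^3 / (kg * m^2)

Checking each option against A^2 * s^3 / (kg * m^2):
  A. V/A: ✗ does not match
  B. A: ✗ does not match
  C. Ω: ✗ does not match
  D. A/V: ✓ matches
  E. S/m: ✗ does not match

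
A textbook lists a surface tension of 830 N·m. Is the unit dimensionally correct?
No

surface tension has SI base units: kg / s^2
N·m does NOT reduce to kg / s^2; a valid unit for surface tension would be e.g. N/m.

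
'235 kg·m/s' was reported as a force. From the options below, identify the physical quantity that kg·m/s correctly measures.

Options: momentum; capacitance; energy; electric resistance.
momentum

force should have units dimensionally equivalent to kg * m / s^2 (e.g. N).
The given unit 'kg·m/s' reduces to kg * m / s. Of the listed options, that is the dimensionality of momentum.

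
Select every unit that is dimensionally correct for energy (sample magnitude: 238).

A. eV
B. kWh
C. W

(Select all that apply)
A, B

energy has SI base units: kg * m^2 / s^2

Checking each option against kg * m^2 / s^2:
  A. eV: ✓ matches
  B. kWh: ✓ matches
  C. W: ✗ does not match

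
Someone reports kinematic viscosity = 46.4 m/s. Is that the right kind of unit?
No

kinematic viscosity has SI base units: m^2 / s
m/s does NOT reduce to m^2 / s; a valid unit for kinematic viscosity would be e.g. m²/s.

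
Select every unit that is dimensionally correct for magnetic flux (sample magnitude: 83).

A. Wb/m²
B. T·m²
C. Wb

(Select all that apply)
B, C

magnetic flux has SI base units: kg * m^2 / (A * s^2)

Checking each option against kg * m^2 / (A * s^2):
  A. Wb/m²: ✗ does not match
  B. T·m²: ✓ matches
  C. Wb: ✓ matches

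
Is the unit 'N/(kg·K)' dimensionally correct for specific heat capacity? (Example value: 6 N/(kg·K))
No

specific heat capacity has SI base units: m^2 / (s^2 * K)
N/(kg·K) does NOT reduce to m^2 / (s^2 * K); a valid unit for specific heat capacity would be e.g. J/(kg·K).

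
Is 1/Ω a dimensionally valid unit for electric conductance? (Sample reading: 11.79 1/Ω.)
Yes

electric conductance has SI base units: A^2 * s^3 / (kg * m^2)
1/Ω reduces to the same SI base units, so it is a valid unit for electric conductance.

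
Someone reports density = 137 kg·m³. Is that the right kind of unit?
No

density has SI base units: kg / m^3
kg·m³ does NOT reduce to kg / m^3; a valid unit for density would be e.g. kg/m³.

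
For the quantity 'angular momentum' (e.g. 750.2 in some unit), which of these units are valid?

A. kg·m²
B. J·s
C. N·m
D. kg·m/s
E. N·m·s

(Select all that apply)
B, E

angular momentum has SI base units: kg * m^2 / s

Checking each option against kg * m^2 / s:
  A. kg·m²: ✗ does not match
  B. J·s: ✓ matches
  C. N·m: ✗ does not match
  D. kg·m/s: ✗ does not match
  E. N·m·s: ✓ matches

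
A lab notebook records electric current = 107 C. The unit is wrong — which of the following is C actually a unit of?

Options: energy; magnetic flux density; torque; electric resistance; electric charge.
electric charge

electric current should have units dimensionally equivalent to A (e.g. A).
The given unit 'C' reduces to A * s. Of the listed options, that is the dimensionality of electric charge.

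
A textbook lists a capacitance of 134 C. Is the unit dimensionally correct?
No

capacitance has SI base units: A^2 * s^4 / (kg * m^2)
C does NOT reduce to A^2 * s^4 / (kg * m^2); a valid unit for capacitance would be e.g. F.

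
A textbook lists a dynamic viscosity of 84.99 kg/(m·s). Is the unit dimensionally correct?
Yes

dynamic viscosity has SI base units: kg / (m * s)
kg/(m·s) reduces to the same SI base units, so it is a valid unit for dynamic viscosity.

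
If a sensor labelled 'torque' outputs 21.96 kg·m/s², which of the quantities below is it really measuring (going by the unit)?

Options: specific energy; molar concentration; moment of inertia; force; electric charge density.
force

torque should have units dimensionally equivalent to kg * m^2 / s^2 (e.g. N·m).
The given unit 'kg·m/s²' reduces to kg * m / s^2. Of the listed options, that is the dimensionality of force.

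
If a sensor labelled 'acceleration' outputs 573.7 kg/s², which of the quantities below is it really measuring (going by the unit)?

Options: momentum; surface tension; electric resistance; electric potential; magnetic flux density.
surface tension

acceleration should have units dimensionally equivalent to m / s^2 (e.g. m/s²).
The given unit 'kg/s²' reduces to kg / s^2. Of the listed options, that is the dimensionality of surface tension.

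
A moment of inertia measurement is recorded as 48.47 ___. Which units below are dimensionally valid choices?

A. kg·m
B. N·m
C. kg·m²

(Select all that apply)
C

moment of inertia has SI base units: kg * m^2

Checking each option against kg * m^2:
  A. kg·m: ✗ does not match
  B. N·m: ✗ does not match
  C. kg·m²: ✓ matches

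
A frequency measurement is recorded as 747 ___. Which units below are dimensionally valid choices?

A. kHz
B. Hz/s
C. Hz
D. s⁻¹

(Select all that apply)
A, C, D

frequency has SI base units: 1 / s

Checking each option against 1 / s:
  A. kHz: ✓ matches
  B. Hz/s: ✗ does not match
  C. Hz: ✓ matches
  D. s⁻¹: ✓ matches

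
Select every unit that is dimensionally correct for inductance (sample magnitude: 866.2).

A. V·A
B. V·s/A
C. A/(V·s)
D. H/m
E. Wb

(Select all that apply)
B

inductance has SI base units: kg * m^2 / (A^2 * s^2)

Checking each option against kg * m^2 / (A^2 * s^2):
  A. V·A: ✗ does not match
  B. V·s/A: ✓ matches
  C. A/(V·s): ✗ does not match
  D. H/m: ✗ does not match
  E. Wb: ✗ does not match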